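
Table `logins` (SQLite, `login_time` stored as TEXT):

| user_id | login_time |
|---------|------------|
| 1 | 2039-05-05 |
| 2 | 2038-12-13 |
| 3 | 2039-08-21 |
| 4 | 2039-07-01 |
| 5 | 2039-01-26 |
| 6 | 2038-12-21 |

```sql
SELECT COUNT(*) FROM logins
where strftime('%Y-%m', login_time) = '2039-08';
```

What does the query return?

1

Rows with year-month 2039-08: 2039-08-21 → 1.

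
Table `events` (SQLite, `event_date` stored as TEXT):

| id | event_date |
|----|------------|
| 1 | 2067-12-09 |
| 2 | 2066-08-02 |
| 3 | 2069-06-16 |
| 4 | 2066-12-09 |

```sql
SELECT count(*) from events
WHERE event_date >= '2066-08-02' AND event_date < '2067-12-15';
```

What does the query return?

3

Rows in [2066-08-02, 2067-12-15): 2067-12-09, 2066-08-02, 2066-12-09 → 3 rows.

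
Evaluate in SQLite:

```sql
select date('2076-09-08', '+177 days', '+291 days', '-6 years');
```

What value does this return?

2071-12-20

Applying '+177 days' to 2076-09-08: counting 177 days forward gives 2077-03-04.
Applying '+291 days' to 2077-03-04: counting 291 days forward gives 2077-12-20.
Adding -6 years to 2077-12-20 gives 2071-12-20.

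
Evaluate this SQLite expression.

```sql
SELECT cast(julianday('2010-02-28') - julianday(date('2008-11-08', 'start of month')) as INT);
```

`start of month` rewinds 2008-11-08 to 2008-11-01.
29 days remain in November 2008 after the 1st (30 − 1).
Full months from December 2008 through January 2010 contribute their day counts.
Then 28 days into February 2010.
Total: 29 + 31 + 31 + 28 + 31 + 30 + 31 + 30 + 31 + 31 + 30 + 31 + 30 + 31 + 31 + 28 = 484.

484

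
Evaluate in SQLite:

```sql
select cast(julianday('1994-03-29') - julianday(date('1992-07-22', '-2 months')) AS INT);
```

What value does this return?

676

Adding -2 months to 1992-07-22 gives 1992-05-22.
9 days remain in May 1992 after the 22nd (31 − 22).
Full months from June 1992 through February 1994 contribute their day counts.
Then 29 days into March 1994.
Total: 9 + 30 + 31 + 31 + 30 + 31 + 30 + 31 + 31 + 28 + 31 + 30 + 31 + 30 + 31 + 31 + 30 + 31 + 30 + 31 + 31 + 28 + 29 = 676.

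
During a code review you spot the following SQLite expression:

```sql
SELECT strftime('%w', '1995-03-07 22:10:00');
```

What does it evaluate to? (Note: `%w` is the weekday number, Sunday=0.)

1995-03-07 is a Tuesday; with Sunday=0 that is 2.

2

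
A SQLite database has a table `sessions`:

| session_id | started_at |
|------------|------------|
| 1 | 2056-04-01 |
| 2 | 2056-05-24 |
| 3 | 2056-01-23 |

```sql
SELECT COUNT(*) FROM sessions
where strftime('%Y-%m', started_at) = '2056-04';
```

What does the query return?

1

Rows with year-month 2056-04: 2056-04-01 → 1.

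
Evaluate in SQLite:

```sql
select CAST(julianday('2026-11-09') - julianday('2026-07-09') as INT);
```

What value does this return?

123

22 days remain in July 2026 after the 9th (31 − 9).
August 2026: 31 days.
September 2026: 30 days.
October 2026: 31 days.
Then 9 days into November 2026.
Total: 22 + 31 + 30 + 31 + 9 = 123.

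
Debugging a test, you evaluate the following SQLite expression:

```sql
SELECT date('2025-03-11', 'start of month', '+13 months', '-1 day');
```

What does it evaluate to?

2026-03-31

`start of month` rewinds 2025-03-11 to 2025-03-01.
Adding +13 months to 2025-03-01 gives 2026-04-01.
Going back 1 day from 2026-04-01 reaches 2026-03-31 (last day of March, 31 days).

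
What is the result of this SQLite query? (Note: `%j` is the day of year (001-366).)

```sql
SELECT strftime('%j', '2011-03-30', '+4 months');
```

First apply '+4 months': 2011-03-30 → 2011-07-30.
Day-of-year for 2011-07-30: days since 2011-01-01 inclusive = 211, zero-padded to 211.

211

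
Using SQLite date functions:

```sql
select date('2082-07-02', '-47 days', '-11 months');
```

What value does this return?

Applying '-47 days' to 2082-07-02: counting 47 days back gives 2082-05-16.
Adding -11 months to 2082-05-16 gives 2081-06-16.

2081-06-16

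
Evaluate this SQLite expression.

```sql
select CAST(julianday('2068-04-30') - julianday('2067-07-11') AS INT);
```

294

20 days remain in July 2067 after the 11th (31 − 11).
Full months from August 2067 through March 2068 contribute their day counts.
Then 30 days into April 2068.
Total: 20 + 31 + 30 + 31 + 30 + 31 + 31 + 29 + 31 + 30 = 294.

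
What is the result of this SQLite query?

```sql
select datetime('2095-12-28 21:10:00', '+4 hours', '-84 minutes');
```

+4 hours from 2095-12-28 21:10:00 is 2095-12-29 01:10:00 (crosses midnight).
84 minutes = 1h 24m; -84 minutes from 2095-12-29 01:10:00 is 2095-12-28 23:46:00 (crosses midnight).

2095-12-28 23:46:00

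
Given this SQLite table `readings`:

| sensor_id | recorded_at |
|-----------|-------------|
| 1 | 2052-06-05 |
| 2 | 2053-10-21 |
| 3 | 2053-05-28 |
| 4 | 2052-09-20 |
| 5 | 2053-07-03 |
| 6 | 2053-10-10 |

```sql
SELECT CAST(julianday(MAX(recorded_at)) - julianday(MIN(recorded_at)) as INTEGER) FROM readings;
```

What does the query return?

503

MIN = 2052-06-05, MAX = 2053-10-21.
25 days remain in June 2052 after the 5th (30 − 5).
Full months from July 2052 through September 2053 contribute their day counts.
Then 21 days into October 2053.
Total: 25 + 31 + 31 + 30 + 31 + 30 + 31 + 31 + 28 + 31 + 30 + 31 + 30 + 31 + 31 + 30 + 21 = 503.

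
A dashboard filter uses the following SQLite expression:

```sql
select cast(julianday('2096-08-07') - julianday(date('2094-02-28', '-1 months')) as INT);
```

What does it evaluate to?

922

Adding -1 month to 2094-02-28 gives 2094-01-28.
3 days remain in January 2094 after the 28th (31 − 28).
Full months from February 2094 through July 2096 contribute their day counts.
Then 7 days into August 2096.
Total: 3 + 28 + 31 + 30 + 31 + 30 + 31 + 31 + 30 + 31 + 30 + 31 + 31 + 28 + 31 + 30 + 31 + 30 + 31 + 31 + 30 + 31 + 30 + 31 + 31 + 29 + 31 + 30 + 31 + 30 + 31 + 7 = 922.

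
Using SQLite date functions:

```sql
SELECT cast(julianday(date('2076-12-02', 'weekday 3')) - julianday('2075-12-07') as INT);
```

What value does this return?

`weekday 3` advances to the next Wednesday; 2076-12-02 is already a Wednesday, so it stays at 2076-12-02.
24 days remain in December 2075 after the 7th (31 − 7).
Full months from January 2076 through November 2076 contribute their day counts.
Then 2 days into December 2076.
Total: 24 + 31 + 29 + 31 + 30 + 31 + 30 + 31 + 31 + 30 + 31 + 30 + 2 = 361.

361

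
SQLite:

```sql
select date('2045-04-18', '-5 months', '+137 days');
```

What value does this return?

2045-04-04

Adding -5 months to 2045-04-18 gives 2044-11-18.
Applying '+137 days' to 2044-11-18: counting 137 days forward gives 2045-04-04.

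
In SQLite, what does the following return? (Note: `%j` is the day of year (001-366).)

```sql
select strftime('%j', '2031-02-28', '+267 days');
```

326

First apply '+267 days': 2031-02-28 → 2031-11-22.
Day-of-year for 2031-11-22: days since 2031-01-01 inclusive = 326, zero-padded to 326.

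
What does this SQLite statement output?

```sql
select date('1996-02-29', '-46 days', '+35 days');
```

1996-02-18

Applying '-46 days' to 1996-02-29: counting 46 days back gives 1996-01-14.
January 1996 has 31 days; 17 remain after the 14th, so 18 days reach 1996-02-01.
Advancing 17 more days within February lands on 1996-02-18.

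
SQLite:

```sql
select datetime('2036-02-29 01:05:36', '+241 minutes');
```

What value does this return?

2036-02-29 05:06:36

241 minutes = 4h 1m; +241 minutes from 2036-02-29 01:05:36 is 2036-02-29 05:06:36.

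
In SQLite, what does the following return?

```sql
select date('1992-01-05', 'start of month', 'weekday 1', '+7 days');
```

`start of month` rewinds 1992-01-05 to 1992-01-01.
`weekday 1` advances to the next Monday; 1992-01-01 is a Wednesday, so it moves forward to 1992-01-06.
Advancing 7 more days within January lands on 1992-01-13.

1992-01-13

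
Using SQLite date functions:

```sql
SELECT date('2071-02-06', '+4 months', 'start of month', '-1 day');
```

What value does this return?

Adding +4 months to 2071-02-06 gives 2071-06-06.
`start of month` rewinds 2071-06-06 to 2071-06-01.
Going back 1 day from 2071-06-01 reaches 2071-05-31 (last day of May, 31 days).

2071-05-31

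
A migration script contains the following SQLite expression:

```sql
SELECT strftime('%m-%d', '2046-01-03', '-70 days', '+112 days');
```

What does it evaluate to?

First apply '-70 days', '+112 days': 2046-01-03 → 2046-02-14.
`%m-%d` extracts the month-day: 02-14.

02-14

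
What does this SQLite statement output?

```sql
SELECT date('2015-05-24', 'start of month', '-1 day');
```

`start of month` rewinds 2015-05-24 to 2015-05-01.
Going back 1 day from 2015-05-01 reaches 2015-04-30 (last day of April, 30 days).

2015-04-30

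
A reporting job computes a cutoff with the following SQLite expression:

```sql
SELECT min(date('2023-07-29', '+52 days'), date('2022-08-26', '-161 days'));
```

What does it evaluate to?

date('2023-07-29', '+52 days') → 2023-09-19.
date('2022-08-26', '-161 days') → 2022-03-18.
Earlier of the two is 2022-03-18.

2022-03-18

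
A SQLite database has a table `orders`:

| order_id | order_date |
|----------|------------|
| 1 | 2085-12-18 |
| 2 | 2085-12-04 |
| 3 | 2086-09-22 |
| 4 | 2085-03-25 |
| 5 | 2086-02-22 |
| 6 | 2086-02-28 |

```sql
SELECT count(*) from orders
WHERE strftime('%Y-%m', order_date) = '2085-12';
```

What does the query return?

2

Rows with year-month 2085-12: 2085-12-18, 2085-12-04 → 2.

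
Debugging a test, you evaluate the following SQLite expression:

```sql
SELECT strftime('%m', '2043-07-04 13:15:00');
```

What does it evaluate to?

`%m` extracts the 2-digit month (01-12): 07.

07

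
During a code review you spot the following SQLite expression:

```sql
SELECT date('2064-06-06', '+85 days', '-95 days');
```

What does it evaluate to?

2064-05-27

Applying '+85 days' to 2064-06-06: counting 85 days forward gives 2064-08-30.
Applying '-95 days' to 2064-08-30: counting 95 days back gives 2064-05-27.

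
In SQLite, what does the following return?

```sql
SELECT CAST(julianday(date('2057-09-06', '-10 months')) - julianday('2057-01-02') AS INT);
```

Adding -10 months to 2057-09-06 gives 2056-11-06.
24 days remain in November 2056 after the 6th (30 − 6).
December 2056: 31 days.
Then 2 days into January 2057.
Total: 24 + 31 + 2 = 57.
The subtraction is earlier − later, so the result is −57 → -57.

-57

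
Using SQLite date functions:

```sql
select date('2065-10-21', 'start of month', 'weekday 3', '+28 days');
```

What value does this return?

`start of month` rewinds 2065-10-21 to 2065-10-01.
`weekday 3` advances to the next Wednesday; 2065-10-01 is a Thursday, so it moves forward to 2065-10-07.
October 2065 has 31 days; 24 remain after the 7th, so 25 days reach 2065-11-01.
Advancing 3 more days within November lands on 2065-11-04.

2065-11-04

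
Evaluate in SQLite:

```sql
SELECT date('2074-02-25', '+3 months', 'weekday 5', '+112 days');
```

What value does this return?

Adding +3 months to 2074-02-25 gives 2074-05-25.
`weekday 5` advances to the next Friday; 2074-05-25 is already a Friday, so it stays at 2074-05-25.
Applying '+112 days' to 2074-05-25: counting 112 days forward gives 2074-09-14.

2074-09-14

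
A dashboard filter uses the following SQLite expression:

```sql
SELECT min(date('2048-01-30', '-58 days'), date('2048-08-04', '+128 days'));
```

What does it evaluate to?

2047-12-03

date('2048-01-30', '-58 days') → 2047-12-03.
date('2048-08-04', '+128 days') → 2048-12-10.
Earlier of the two is 2047-12-03.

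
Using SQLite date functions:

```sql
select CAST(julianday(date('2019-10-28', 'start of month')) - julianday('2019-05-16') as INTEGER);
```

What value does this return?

`start of month` rewinds 2019-10-28 to 2019-10-01.
15 days remain in May 2019 after the 16th (31 − 16).
June 2019: 30 days.
July 2019: 31 days.
August 2019: 31 days.
September 2019: 30 days.
Then 1 day into October 2019.
Total: 15 + 30 + 31 + 31 + 30 + 1 = 138.

138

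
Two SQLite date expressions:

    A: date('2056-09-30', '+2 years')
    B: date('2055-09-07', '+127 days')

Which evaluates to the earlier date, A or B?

A = 2058-09-30.
B = 2056-01-12.
B is earlier.

B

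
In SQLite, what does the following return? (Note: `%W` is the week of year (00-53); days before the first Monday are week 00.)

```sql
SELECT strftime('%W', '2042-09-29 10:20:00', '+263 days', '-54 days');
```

16

First apply '+263 days', '-54 days': 2042-09-29 10:20:00 → 2043-04-26 10:20:00.
2043-04-26 is a Sunday. SQLite's %W counts Mondays since the year started; the result is 16.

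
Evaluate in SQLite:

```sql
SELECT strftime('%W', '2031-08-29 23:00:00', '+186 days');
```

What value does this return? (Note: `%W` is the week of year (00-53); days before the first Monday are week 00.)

09

First apply '+186 days': 2031-08-29 23:00:00 → 2032-03-02 23:00:00.
2032-03-02 is a Tuesday. SQLite's %W counts Mondays since the year started; the result is 09.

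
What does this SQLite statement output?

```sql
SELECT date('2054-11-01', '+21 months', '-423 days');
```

Adding +21 months to 2054-11-01 gives 2056-08-01.
Applying '-423 days' to 2056-08-01: counting 423 days back gives 2055-06-05.

2055-06-05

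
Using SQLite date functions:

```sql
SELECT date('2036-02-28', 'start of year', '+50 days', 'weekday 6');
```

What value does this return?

2036-02-23

`start of year` rewinds 2036-02-28 to 2036-01-01.
Applying '+50 days' to 2036-01-01: counting 50 days forward gives 2036-02-20.
`weekday 6` advances to the next Saturday; 2036-02-20 is a Wednesday, so it moves forward to 2036-02-23.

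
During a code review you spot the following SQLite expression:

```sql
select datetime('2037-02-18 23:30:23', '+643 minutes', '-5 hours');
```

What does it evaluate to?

643 minutes = 10h 43m; +643 minutes from 2037-02-18 23:30:23 is 2037-02-19 10:13:23 (crosses midnight).
-5 hours from 2037-02-19 10:13:23 is 2037-02-19 05:13:23.

2037-02-19 05:13:23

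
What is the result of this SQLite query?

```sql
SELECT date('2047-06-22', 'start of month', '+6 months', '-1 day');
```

2047-11-30

`start of month` rewinds 2047-06-22 to 2047-06-01.
Adding +6 months to 2047-06-01 gives 2047-12-01.
Going back 1 day from 2047-12-01 reaches 2047-11-30 (last day of November, 30 days).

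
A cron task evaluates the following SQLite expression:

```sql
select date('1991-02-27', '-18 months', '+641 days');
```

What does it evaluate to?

Adding -18 months to 1991-02-27 gives 1989-08-27.
Applying '+641 days' to 1989-08-27: counting 641 days forward gives 1991-05-30.

1991-05-30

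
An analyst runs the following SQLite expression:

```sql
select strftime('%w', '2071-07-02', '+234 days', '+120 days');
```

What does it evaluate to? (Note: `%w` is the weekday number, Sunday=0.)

First apply '+234 days', '+120 days': 2071-07-02 → 2072-06-20.
2072-06-20 is a Monday; with Sunday=0 that is 1.

1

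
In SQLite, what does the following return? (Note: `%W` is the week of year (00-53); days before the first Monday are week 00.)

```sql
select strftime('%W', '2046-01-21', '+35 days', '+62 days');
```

17

First apply '+35 days', '+62 days': 2046-01-21 → 2046-04-28.
2046-04-28 is a Saturday. SQLite's %W counts Mondays since the year started; the result is 17.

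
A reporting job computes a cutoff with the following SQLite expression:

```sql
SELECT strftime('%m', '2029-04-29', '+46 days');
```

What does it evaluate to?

06

First apply '+46 days': 2029-04-29 → 2029-06-14.
`%m` extracts the 2-digit month (01-12): 06.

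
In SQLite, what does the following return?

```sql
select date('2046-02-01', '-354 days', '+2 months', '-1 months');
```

2045-03-12

Applying '-354 days' to 2046-02-01: counting 354 days back gives 2045-02-12.
Adding +2 months to 2045-02-12 gives 2045-04-12.
Adding -1 month to 2045-04-12 gives 2045-03-12.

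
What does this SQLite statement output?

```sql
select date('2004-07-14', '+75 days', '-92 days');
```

2004-06-27

Applying '+75 days' to 2004-07-14: counting 75 days forward gives 2004-09-27.
Applying '-92 days' to 2004-09-27: counting 92 days back gives 2004-06-27.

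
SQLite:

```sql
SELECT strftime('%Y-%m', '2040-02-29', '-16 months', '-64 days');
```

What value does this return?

2038-08

First apply '-16 months', '-64 days': 2040-02-29 → 2038-08-26.
`%Y-%m` extracts the year-month: 2038-08.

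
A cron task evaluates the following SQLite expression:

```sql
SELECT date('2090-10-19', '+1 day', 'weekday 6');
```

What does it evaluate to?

Advancing 1 more day within October lands on 2090-10-20.
`weekday 6` advances to the next Saturday; 2090-10-20 is a Friday, so it moves forward to 2090-10-21.

2090-10-21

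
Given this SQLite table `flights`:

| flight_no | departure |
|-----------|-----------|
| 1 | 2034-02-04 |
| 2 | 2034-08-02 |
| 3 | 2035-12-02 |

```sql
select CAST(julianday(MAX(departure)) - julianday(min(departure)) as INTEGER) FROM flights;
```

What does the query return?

666

MIN = 2034-02-04, MAX = 2035-12-02.
24 days remain in February 2034 after the 4th (28 − 4).
Full months from March 2034 through November 2035 contribute their day counts.
Then 2 days into December 2035.
Total: 24 + 31 + 30 + 31 + 30 + 31 + 31 + 30 + 31 + 30 + 31 + 31 + 28 + 31 + 30 + 31 + 30 + 31 + 31 + 30 + 31 + 30 + 2 = 666.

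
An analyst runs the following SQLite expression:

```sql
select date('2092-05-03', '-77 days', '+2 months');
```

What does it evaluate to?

2092-04-16

Applying '-77 days' to 2092-05-03: counting 77 days back gives 2092-02-16.
Adding +2 months to 2092-02-16 gives 2092-04-16.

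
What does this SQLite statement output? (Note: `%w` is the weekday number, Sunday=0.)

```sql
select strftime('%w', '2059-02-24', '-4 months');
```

4

First apply '-4 months': 2059-02-24 → 2058-10-24.
2058-10-24 is a Thursday; with Sunday=0 that is 4.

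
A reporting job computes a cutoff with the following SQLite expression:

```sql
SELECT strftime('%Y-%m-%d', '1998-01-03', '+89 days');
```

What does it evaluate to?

First apply '+89 days': 1998-01-03 → 1998-04-02.
`%Y-%m-%d` extracts the ISO date: 1998-04-02.

1998-04-02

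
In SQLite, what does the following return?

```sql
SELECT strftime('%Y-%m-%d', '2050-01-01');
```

`%Y-%m-%d` extracts the ISO date: 2050-01-01.

2050-01-01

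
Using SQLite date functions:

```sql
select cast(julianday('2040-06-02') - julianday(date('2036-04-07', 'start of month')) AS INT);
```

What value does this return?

1523

`start of month` rewinds 2036-04-07 to 2036-04-01.
29 days remain in April 2036 after the 1st (30 − 1).
Full months from May 2036 through May 2040 contribute their day counts.
Then 2 days into June 2040.
Total: 29 + 31 + 30 + 31 + 31 + 30 + 31 + 30 + 31 + 31 + 28 + 31 + 30 + 31 + 30 + 31 + 31 + 30 + 31 + 30 + 31 + 31 + 28 + 31 + 30 + 31 + 30 + 31 + 31 + 30 + 31 + 30 + 31 + 31 + 28 + 31 + 30 + 31 + 30 + 31 + 31 + 30 + 31 + 30 + 31 + 31 + 29 + 31 + 30 + 31 + 2 = 1523.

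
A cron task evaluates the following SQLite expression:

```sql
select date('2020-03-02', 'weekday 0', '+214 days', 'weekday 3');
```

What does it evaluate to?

`weekday 0` advances to the next Sunday; 2020-03-02 is a Monday, so it moves forward to 2020-03-08.
Applying '+214 days' to 2020-03-08: counting 214 days forward gives 2020-10-08.
`weekday 3` advances to the next Wednesday; 2020-10-08 is a Thursday, so it moves forward to 2020-10-14.

2020-10-14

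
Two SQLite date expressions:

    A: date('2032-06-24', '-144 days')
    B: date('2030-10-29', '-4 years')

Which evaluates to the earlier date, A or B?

B

A = 2032-02-01.
B = 2026-10-29.
B is earlier.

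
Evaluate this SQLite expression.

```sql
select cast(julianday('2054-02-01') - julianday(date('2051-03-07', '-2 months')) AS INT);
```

Adding -2 months to 2051-03-07 gives 2051-01-07.
24 days remain in January 2051 after the 7th (31 − 7).
Full months from February 2051 through January 2054 contribute their day counts.
Then 1 day into February 2054.
Total: 24 + 28 + 31 + 30 + 31 + 30 + 31 + 31 + 30 + 31 + 30 + 31 + 31 + 29 + 31 + 30 + 31 + 30 + 31 + 31 + 30 + 31 + 30 + 31 + 31 + 28 + 31 + 30 + 31 + 30 + 31 + 31 + 30 + 31 + 30 + 31 + 31 + 1 = 1121.

1121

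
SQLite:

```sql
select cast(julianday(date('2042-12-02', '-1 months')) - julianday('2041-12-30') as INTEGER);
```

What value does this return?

Adding -1 month to 2042-12-02 gives 2042-11-02.
1 day remains in December 2041 after the 30th (31 − 30).
Full months from January 2042 through October 2042 contribute their day counts.
Then 2 days into November 2042.
Total: 1 + 31 + 28 + 31 + 30 + 31 + 30 + 31 + 31 + 30 + 31 + 2 = 307.

307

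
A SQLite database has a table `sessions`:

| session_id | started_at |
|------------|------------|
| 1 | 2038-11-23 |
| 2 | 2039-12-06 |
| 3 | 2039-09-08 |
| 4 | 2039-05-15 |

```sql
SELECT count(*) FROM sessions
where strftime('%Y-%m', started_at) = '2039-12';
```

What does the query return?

Rows with year-month 2039-12: 2039-12-06 → 1.

1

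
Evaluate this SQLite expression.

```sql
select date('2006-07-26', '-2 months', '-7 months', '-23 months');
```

Adding -2 months to 2006-07-26 gives 2006-05-26.
Adding -7 months to 2006-05-26 gives 2005-10-26.
Adding -23 months to 2005-10-26 gives 2003-11-26.

2003-11-26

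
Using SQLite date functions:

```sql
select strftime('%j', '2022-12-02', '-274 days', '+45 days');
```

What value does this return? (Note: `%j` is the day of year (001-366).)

First apply '-274 days', '+45 days': 2022-12-02 → 2022-04-17.
Day-of-year for 2022-04-17: days since 2022-01-01 inclusive = 107, zero-padded to 107.

107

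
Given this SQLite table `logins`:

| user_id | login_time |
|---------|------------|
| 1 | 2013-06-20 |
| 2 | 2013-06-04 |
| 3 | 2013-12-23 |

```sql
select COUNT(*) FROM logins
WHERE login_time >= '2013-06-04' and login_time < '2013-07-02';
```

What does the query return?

Rows in [2013-06-04, 2013-07-02): 2013-06-20, 2013-06-04 → 2 rows.

2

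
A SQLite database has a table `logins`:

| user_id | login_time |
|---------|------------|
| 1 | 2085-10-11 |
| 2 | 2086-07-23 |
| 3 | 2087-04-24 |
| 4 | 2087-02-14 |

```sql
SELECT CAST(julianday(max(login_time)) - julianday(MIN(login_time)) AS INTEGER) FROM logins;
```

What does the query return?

MIN = 2085-10-11, MAX = 2087-04-24.
20 days remain in October 2085 after the 11th (31 − 11).
Full months from November 2085 through March 2087 contribute their day counts.
Then 24 days into April 2087.
Total: 20 + 30 + 31 + 31 + 28 + 31 + 30 + 31 + 30 + 31 + 31 + 30 + 31 + 30 + 31 + 31 + 28 + 31 + 24 = 560.

560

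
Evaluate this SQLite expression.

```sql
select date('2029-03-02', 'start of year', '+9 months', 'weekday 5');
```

2029-10-05

`start of year` rewinds 2029-03-02 to 2029-01-01.
Adding +9 months to 2029-01-01 gives 2029-10-01.
`weekday 5` advances to the next Friday; 2029-10-01 is a Monday, so it moves forward to 2029-10-05.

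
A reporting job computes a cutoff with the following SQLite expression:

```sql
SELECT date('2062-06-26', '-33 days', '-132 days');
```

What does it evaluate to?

Going back 26 days from 2062-06-26 reaches 2062-05-31 (last day of May, 31 days).
Going back 7 days within May lands on 2062-05-24.
Applying '-132 days' to 2062-05-24: counting 132 days back gives 2062-01-12.

2062-01-12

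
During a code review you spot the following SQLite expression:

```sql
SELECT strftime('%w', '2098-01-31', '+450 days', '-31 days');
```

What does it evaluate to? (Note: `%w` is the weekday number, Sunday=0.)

4

First apply '+450 days', '-31 days': 2098-01-31 → 2099-03-26.
2099-03-26 is a Thursday; with Sunday=0 that is 4.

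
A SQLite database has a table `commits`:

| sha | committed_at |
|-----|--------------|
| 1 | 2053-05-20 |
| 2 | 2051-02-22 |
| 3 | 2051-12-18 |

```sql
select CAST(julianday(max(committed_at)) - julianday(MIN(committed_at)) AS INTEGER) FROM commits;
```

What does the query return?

MIN = 2051-02-22, MAX = 2053-05-20.
6 days remain in February 2051 after the 22nd (28 − 22).
Full months from March 2051 through April 2053 contribute their day counts.
Then 20 days into May 2053.
Total: 6 + 31 + 30 + 31 + 30 + 31 + 31 + 30 + 31 + 30 + 31 + 31 + 29 + 31 + 30 + 31 + 30 + 31 + 31 + 30 + 31 + 30 + 31 + 31 + 28 + 31 + 30 + 20 = 818.

818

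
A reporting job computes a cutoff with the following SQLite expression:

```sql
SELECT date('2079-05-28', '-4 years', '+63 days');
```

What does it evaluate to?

Adding -4 years to 2079-05-28 gives 2075-05-28.
Applying '+63 days' to 2075-05-28: counting 63 days forward gives 2075-07-30.

2075-07-30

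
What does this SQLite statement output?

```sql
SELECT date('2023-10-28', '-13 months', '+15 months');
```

Adding -13 months to 2023-10-28 gives 2022-09-28.
Adding +15 months to 2022-09-28 gives 2023-12-28.

2023-12-28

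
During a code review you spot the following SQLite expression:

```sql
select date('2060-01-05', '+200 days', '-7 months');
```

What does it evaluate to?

Applying '+200 days' to 2060-01-05: counting 200 days forward gives 2060-07-23.
Adding -7 months to 2060-07-23 gives 2059-12-23.

2059-12-23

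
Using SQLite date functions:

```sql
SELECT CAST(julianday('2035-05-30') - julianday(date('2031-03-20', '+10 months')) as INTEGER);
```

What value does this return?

1226

Adding +10 months to 2031-03-20 gives 2032-01-20.
11 days remain in January 2032 after the 20th (31 − 20).
Full months from February 2032 through April 2035 contribute their day counts.
Then 30 days into May 2035.
Total: 11 + 29 + 31 + 30 + 31 + 30 + 31 + 31 + 30 + 31 + 30 + 31 + 31 + 28 + 31 + 30 + 31 + 30 + 31 + 31 + 30 + 31 + 30 + 31 + 31 + 28 + 31 + 30 + 31 + 30 + 31 + 31 + 30 + 31 + 30 + 31 + 31 + 28 + 31 + 30 + 30 = 1226.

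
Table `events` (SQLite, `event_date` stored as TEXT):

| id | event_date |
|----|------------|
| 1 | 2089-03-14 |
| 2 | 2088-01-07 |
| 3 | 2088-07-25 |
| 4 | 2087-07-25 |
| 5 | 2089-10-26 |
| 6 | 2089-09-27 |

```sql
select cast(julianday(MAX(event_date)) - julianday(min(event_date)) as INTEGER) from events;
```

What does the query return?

MIN = 2087-07-25, MAX = 2089-10-26.
6 days remain in July 2087 after the 25th (31 − 25).
Full months from August 2087 through September 2089 contribute their day counts.
Then 26 days into October 2089.
Total: 6 + 31 + 30 + 31 + 30 + 31 + 31 + 29 + 31 + 30 + 31 + 30 + 31 + 31 + 30 + 31 + 30 + 31 + 31 + 28 + 31 + 30 + 31 + 30 + 31 + 31 + 30 + 26 = 824.

824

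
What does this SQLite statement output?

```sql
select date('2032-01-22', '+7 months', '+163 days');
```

2033-02-01

Adding +7 months to 2032-01-22 gives 2032-08-22.
Applying '+163 days' to 2032-08-22: counting 163 days forward gives 2033-02-01.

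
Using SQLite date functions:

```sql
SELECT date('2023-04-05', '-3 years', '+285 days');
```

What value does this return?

2021-01-15

Adding -3 years to 2023-04-05 gives 2020-04-05.
Applying '+285 days' to 2020-04-05: counting 285 days forward gives 2021-01-15.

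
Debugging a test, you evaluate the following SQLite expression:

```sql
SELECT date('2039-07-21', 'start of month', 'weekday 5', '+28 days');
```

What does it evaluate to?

`start of month` rewinds 2039-07-21 to 2039-07-01.
`weekday 5` advances to the next Friday; 2039-07-01 is already a Friday, so it stays at 2039-07-01.
Advancing 28 more days within July lands on 2039-07-29.

2039-07-29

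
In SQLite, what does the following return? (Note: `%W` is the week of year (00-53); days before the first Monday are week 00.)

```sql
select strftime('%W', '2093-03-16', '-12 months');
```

10

First apply '-12 months': 2093-03-16 → 2092-03-16.
2092-03-16 is a Sunday. SQLite's %W counts Mondays since the year started; the result is 10.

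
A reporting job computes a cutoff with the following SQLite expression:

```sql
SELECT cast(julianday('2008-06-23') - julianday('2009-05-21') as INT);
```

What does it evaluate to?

-332

7 days remain in June 2008 after the 23rd (30 − 23).
Full months from July 2008 through April 2009 contribute their day counts.
Then 21 days into May 2009.
Total: 7 + 31 + 31 + 30 + 31 + 30 + 31 + 31 + 28 + 31 + 30 + 21 = 332.
The subtraction is earlier − later, so the result is −332 → -332.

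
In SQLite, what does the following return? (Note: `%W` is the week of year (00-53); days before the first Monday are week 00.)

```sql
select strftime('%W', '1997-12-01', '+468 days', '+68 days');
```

20

First apply '+468 days', '+68 days': 1997-12-01 → 1999-05-21.
1999-05-21 is a Friday. SQLite's %W counts Mondays since the year started; the result is 20.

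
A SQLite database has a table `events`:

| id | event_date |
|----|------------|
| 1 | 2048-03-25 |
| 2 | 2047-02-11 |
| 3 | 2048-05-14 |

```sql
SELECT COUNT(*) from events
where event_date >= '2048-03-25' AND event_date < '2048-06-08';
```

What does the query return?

2

Rows in [2048-03-25, 2048-06-08): 2048-03-25, 2048-05-14 → 2 rows.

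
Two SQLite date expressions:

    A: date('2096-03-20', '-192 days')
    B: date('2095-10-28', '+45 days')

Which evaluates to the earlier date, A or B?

A

A = 2095-09-10.
B = 2095-12-12.
A is earlier.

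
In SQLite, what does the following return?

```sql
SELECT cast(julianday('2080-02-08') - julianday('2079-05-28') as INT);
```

3 days remain in May 2079 after the 28th (31 − 28).
Full months from June 2079 through January 2080 contribute their day counts.
Then 8 days into February 2080.
Total: 3 + 30 + 31 + 31 + 30 + 31 + 30 + 31 + 31 + 8 = 256.

256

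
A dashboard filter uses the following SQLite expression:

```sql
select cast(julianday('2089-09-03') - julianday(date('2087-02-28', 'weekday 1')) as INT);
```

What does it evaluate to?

915

`weekday 1` advances to the next Monday; 2087-02-28 is a Friday, so it moves forward to 2087-03-03.
28 days remain in March 2087 after the 3rd (31 − 3).
Full months from April 2087 through August 2089 contribute their day counts.
Then 3 days into September 2089.
Total: 28 + 30 + 31 + 30 + 31 + 31 + 30 + 31 + 30 + 31 + 31 + 29 + 31 + 30 + 31 + 30 + 31 + 31 + 30 + 31 + 30 + 31 + 31 + 28 + 31 + 30 + 31 + 30 + 31 + 31 + 3 = 915.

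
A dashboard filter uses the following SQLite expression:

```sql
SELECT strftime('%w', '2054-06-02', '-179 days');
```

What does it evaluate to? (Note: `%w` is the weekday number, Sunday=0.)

5

First apply '-179 days': 2054-06-02 → 2053-12-05.
2053-12-05 is a Friday; with Sunday=0 that is 5.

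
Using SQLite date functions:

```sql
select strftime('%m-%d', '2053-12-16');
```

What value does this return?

12-16

`%m-%d` extracts the month-day: 12-16.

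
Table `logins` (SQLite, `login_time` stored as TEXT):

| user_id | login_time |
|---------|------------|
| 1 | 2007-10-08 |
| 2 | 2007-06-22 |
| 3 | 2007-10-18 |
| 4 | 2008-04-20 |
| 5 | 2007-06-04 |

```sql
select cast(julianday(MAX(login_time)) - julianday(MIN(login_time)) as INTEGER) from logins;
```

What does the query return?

MIN = 2007-06-04, MAX = 2008-04-20.
26 days remain in June 2007 after the 4th (30 − 4).
Full months from July 2007 through March 2008 contribute their day counts.
Then 20 days into April 2008.
Total: 26 + 31 + 31 + 30 + 31 + 30 + 31 + 31 + 29 + 31 + 20 = 321.

321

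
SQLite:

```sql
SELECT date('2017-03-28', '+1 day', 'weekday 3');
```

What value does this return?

2017-03-29

Advancing 1 more day within March lands on 2017-03-29.
`weekday 3` advances to the next Wednesday; 2017-03-29 is already a Wednesday, so it stays at 2017-03-29.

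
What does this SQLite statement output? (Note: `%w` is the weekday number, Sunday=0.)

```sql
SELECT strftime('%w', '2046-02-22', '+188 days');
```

First apply '+188 days': 2046-02-22 → 2046-08-29.
2046-08-29 is a Wednesday; with Sunday=0 that is 3.

3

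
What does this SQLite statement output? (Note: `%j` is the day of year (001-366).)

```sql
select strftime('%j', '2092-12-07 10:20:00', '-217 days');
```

125

First apply '-217 days': 2092-12-07 10:20:00 → 2092-05-04 10:20:00.
Day-of-year for 2092-05-04: days since 2092-01-01 inclusive = 125, zero-padded to 125.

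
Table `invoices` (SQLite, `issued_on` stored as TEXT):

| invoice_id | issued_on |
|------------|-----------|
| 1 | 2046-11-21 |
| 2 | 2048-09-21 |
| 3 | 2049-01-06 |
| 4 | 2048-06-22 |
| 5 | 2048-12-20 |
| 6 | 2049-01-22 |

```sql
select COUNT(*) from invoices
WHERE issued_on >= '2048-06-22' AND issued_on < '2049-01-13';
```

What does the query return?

Rows in [2048-06-22, 2049-01-13): 2048-09-21, 2049-01-06, 2048-06-22, 2048-12-20 → 4 rows.

4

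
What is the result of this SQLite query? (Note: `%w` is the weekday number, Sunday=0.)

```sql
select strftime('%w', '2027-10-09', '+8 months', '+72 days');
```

0

First apply '+8 months', '+72 days': 2027-10-09 → 2028-08-20.
2028-08-20 is a Sunday; with Sunday=0 that is 0.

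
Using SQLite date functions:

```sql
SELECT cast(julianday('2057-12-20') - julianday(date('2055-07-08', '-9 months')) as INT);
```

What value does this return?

1169

Adding -9 months to 2055-07-08 gives 2054-10-08.
23 days remain in October 2054 after the 8th (31 − 8).
Full months from November 2054 through November 2057 contribute their day counts.
Then 20 days into December 2057.
Total: 23 + 30 + 31 + 31 + 28 + 31 + 30 + 31 + 30 + 31 + 31 + 30 + 31 + 30 + 31 + 31 + 29 + 31 + 30 + 31 + 30 + 31 + 31 + 30 + 31 + 30 + 31 + 31 + 28 + 31 + 30 + 31 + 30 + 31 + 31 + 30 + 31 + 30 + 20 = 1169.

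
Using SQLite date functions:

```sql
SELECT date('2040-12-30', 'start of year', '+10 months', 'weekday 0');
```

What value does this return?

`start of year` rewinds 2040-12-30 to 2040-01-01.
Adding +10 months to 2040-01-01 gives 2040-11-01.
`weekday 0` advances to the next Sunday; 2040-11-01 is a Thursday, so it moves forward to 2040-11-04.

2040-11-04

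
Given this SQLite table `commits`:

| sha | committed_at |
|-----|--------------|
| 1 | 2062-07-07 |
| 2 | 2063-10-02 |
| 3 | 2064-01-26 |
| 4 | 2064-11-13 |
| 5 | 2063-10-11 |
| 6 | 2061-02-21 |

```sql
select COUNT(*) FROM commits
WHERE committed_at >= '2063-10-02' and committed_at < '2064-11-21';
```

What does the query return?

4

Rows in [2063-10-02, 2064-11-21): 2063-10-02, 2064-01-26, 2064-11-13, 2063-10-11 → 4 rows.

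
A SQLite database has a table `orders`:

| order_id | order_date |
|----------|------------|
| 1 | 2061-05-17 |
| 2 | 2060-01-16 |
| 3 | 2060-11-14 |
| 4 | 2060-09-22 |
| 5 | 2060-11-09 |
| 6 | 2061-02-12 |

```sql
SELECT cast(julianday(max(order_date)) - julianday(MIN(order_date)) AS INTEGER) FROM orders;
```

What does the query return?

487

MIN = 2060-01-16, MAX = 2061-05-17.
15 days remain in January 2060 after the 16th (31 − 16).
Full months from February 2060 through April 2061 contribute their day counts.
Then 17 days into May 2061.
Total: 15 + 29 + 31 + 30 + 31 + 30 + 31 + 31 + 30 + 31 + 30 + 31 + 31 + 28 + 31 + 30 + 17 = 487.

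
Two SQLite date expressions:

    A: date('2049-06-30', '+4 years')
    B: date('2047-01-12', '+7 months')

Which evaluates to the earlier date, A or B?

B

A = 2053-06-30.
B = 2047-08-12.
B is earlier.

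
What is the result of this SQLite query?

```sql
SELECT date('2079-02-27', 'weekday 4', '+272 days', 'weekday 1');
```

`weekday 4` advances to the next Thursday; 2079-02-27 is a Monday, so it moves forward to 2079-03-02.
Applying '+272 days' to 2079-03-02: counting 272 days forward gives 2079-11-29.
`weekday 1` advances to the next Monday; 2079-11-29 is a Wednesday, so it moves forward to 2079-12-04.

2079-12-04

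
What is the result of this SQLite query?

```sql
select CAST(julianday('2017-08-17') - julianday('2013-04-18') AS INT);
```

12 days remain in April 2013 after the 18th (30 − 18).
Full months from May 2013 through July 2017 contribute their day counts.
Then 17 days into August 2017.
Total: 12 + 31 + 30 + 31 + 31 + 30 + 31 + 30 + 31 + 31 + 28 + 31 + 30 + 31 + 30 + 31 + 31 + 30 + 31 + 30 + 31 + 31 + 28 + 31 + 30 + 31 + 30 + 31 + 31 + 30 + 31 + 30 + 31 + 31 + 29 + 31 + 30 + 31 + 30 + 31 + 31 + 30 + 31 + 30 + 31 + 31 + 28 + 31 + 30 + 31 + 30 + 31 + 17 = 1582.

1582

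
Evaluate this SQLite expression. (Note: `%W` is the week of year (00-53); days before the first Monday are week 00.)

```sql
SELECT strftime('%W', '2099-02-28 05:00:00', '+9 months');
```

47

First apply '+9 months': 2099-02-28 05:00:00 → 2099-11-28 05:00:00.
2099-11-28 is a Saturday. SQLite's %W counts Mondays since the year started; the result is 47.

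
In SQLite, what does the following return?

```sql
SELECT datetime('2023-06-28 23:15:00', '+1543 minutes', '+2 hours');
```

2023-06-30 02:58:00

1543 minutes = 25h 43m; +1543 minutes from 2023-06-28 23:15:00 is 2023-06-30 00:58:00 (crosses midnight).
+2 hours from 2023-06-30 00:58:00 is 2023-06-30 02:58:00.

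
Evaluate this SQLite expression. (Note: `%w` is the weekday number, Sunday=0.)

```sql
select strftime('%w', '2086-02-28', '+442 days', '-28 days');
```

5

First apply '+442 days', '-28 days': 2086-02-28 → 2087-04-18.
2087-04-18 is a Friday; with Sunday=0 that is 5.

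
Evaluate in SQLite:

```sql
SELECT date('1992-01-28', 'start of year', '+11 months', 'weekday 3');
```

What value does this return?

`start of year` rewinds 1992-01-28 to 1992-01-01.
Adding +11 months to 1992-01-01 gives 1992-12-01.
`weekday 3` advances to the next Wednesday; 1992-12-01 is a Tuesday, so it moves forward to 1992-12-02.

1992-12-02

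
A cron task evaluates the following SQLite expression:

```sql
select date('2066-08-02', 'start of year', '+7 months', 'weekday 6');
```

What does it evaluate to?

2066-08-07

`start of year` rewinds 2066-08-02 to 2066-01-01.
Adding +7 months to 2066-01-01 gives 2066-08-01.
`weekday 6` advances to the next Saturday; 2066-08-01 is a Sunday, so it moves forward to 2066-08-07.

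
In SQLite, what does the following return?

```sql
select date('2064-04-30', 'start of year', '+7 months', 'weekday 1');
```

2064-08-04

`start of year` rewinds 2064-04-30 to 2064-01-01.
Adding +7 months to 2064-01-01 gives 2064-08-01.
`weekday 1` advances to the next Monday; 2064-08-01 is a Friday, so it moves forward to 2064-08-04.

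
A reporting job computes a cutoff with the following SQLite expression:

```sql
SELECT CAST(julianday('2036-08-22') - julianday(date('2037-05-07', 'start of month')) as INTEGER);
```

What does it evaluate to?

`start of month` rewinds 2037-05-07 to 2037-05-01.
9 days remain in August 2036 after the 22nd (31 − 22).
Full months from September 2036 through April 2037 contribute their day counts.
Then 1 day into May 2037.
Total: 9 + 30 + 31 + 30 + 31 + 31 + 28 + 31 + 30 + 1 = 252.
The subtraction is earlier − later, so the result is −252 → -252.

-252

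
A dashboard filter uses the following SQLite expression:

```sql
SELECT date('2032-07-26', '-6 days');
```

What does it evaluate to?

2032-07-20

Going back 6 days within July lands on 2032-07-20.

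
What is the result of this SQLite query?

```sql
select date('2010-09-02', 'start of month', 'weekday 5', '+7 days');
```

`start of month` rewinds 2010-09-02 to 2010-09-01.
`weekday 5` advances to the next Friday; 2010-09-01 is a Wednesday, so it moves forward to 2010-09-03.
Advancing 7 more days within September lands on 2010-09-10.

2010-09-10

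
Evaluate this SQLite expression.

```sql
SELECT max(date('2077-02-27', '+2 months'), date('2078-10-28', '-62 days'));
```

date('2077-02-27', '+2 months') → 2077-04-27.
date('2078-10-28', '-62 days') → 2078-08-27.
Later of the two is 2078-08-27.

2078-08-27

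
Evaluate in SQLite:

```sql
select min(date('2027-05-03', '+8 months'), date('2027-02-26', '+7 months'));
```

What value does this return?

2027-09-26

date('2027-05-03', '+8 months') → 2028-01-03.
date('2027-02-26', '+7 months') → 2027-09-26.
Earlier of the two is 2027-09-26.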